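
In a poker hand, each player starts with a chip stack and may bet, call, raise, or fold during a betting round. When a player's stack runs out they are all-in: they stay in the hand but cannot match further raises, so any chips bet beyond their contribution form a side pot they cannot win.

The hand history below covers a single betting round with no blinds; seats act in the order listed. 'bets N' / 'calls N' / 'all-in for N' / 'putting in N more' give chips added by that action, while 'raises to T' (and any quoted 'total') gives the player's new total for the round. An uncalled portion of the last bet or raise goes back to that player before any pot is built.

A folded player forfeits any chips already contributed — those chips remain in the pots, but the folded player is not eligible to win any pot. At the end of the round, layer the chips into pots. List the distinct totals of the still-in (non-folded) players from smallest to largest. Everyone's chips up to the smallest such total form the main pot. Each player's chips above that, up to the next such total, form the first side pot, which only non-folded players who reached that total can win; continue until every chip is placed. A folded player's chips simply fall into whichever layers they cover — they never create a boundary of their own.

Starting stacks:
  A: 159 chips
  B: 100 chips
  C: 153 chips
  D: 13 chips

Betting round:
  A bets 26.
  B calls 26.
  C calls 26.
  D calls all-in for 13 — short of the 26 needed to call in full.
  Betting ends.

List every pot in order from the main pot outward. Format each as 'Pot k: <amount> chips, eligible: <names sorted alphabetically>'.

Pot 1: 52 chips, eligible: A, B, C, D
Pot 2: 39 chips, eligible: A, B, C

Derivation:
Contributions: A=26, B=26, C=26, D=13
Pot levels (distinct totals of non-folded players): 13, 26
Layer 1-13: 13 each from A, B, C, D = 13*4 = 52 chips; eligible A, B, C, D
Layer 14-26: 13 each from A, B, C = 13*3 = 39 chips; eligible A, B, C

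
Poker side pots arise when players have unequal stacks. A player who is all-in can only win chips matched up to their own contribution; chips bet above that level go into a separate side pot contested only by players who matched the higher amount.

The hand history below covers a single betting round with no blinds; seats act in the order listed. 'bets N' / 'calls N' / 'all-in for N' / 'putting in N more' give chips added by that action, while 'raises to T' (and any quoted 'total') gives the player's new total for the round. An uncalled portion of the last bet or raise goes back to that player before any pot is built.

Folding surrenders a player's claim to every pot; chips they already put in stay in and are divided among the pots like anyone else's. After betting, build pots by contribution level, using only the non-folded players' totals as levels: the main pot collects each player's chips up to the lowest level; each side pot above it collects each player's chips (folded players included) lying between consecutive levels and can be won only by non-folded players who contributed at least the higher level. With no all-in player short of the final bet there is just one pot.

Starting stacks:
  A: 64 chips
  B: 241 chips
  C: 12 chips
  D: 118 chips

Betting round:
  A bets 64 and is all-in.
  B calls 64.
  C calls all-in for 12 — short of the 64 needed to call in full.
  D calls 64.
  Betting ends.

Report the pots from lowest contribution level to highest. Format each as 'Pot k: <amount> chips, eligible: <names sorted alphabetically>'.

Contributions: A=64, B=64, C=12, D=64
Pot levels (distinct totals of non-folded players): 12, 64
Layer 1-12: 12 each from A, B, C, D = 12*4 = 48 chips; eligible A, B, C, D
Layer 13-64: 52 each from A, B, D = 52*3 = 156 chips; eligible A, B, D

Pot 1: 48 chips, eligible: A, B, C, D
Pot 2: 156 chips, eligible: A, B, D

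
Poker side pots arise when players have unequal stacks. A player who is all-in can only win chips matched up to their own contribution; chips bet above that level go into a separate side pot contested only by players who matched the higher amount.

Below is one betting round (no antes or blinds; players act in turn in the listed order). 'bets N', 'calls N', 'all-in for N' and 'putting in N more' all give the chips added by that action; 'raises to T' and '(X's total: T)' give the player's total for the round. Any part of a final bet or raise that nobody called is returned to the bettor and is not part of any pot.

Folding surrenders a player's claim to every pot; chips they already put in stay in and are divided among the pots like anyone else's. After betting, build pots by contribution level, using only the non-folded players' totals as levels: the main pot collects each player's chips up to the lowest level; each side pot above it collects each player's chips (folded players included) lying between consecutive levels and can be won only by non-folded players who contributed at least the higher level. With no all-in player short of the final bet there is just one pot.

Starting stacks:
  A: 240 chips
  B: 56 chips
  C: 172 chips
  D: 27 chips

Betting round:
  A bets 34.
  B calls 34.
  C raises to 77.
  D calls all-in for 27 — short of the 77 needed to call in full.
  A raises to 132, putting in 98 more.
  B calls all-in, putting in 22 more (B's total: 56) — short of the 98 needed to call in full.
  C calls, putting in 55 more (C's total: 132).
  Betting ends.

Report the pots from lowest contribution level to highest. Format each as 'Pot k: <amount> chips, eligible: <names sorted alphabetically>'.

Pot 1: 108 chips, eligible: A, B, C, D
Pot 2: 87 chips, eligible: A, B, C
Pot 3: 152 chips, eligible: A, C

Derivation:
Contributions: A=132, B=56, C=132, D=27
Pot levels (distinct totals of non-folded players): 27, 56, 132
Layer 1-27: 27 each from A, B, C, D = 27*4 = 108 chips; eligible A, B, C, D
Layer 28-56: 29 each from A, B, C = 29*3 = 87 chips; eligible A, B, C
Layer 57-132: 76 each from A, C = 76*2 = 152 chips; eligible A, C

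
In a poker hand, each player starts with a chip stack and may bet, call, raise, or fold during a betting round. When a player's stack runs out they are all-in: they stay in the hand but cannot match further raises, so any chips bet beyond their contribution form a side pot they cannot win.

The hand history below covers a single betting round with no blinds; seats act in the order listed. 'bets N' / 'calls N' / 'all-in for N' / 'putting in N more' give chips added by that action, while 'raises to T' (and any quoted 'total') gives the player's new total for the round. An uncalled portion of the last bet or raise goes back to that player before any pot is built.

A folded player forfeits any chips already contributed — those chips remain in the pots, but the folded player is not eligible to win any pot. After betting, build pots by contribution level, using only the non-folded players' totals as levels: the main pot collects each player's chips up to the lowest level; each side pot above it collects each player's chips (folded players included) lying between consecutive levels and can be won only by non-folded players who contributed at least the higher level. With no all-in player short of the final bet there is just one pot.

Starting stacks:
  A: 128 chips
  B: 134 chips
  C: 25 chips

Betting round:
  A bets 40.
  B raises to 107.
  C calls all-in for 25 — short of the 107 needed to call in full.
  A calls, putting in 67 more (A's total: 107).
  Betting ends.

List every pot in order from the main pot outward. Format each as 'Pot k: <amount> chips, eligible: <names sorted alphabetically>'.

Pot 1: 75 chips, eligible: A, B, C
Pot 2: 164 chips, eligible: A, B

Derivation:
Contributions: A=107, B=107, C=25
Pot levels (distinct totals of non-folded players): 25, 107
Layer 1-25: 25 each from A, B, C = 25*3 = 75 chips; eligible A, B, C
Layer 26-107: 82 each from A, B = 82*2 = 164 chips; eligible A, B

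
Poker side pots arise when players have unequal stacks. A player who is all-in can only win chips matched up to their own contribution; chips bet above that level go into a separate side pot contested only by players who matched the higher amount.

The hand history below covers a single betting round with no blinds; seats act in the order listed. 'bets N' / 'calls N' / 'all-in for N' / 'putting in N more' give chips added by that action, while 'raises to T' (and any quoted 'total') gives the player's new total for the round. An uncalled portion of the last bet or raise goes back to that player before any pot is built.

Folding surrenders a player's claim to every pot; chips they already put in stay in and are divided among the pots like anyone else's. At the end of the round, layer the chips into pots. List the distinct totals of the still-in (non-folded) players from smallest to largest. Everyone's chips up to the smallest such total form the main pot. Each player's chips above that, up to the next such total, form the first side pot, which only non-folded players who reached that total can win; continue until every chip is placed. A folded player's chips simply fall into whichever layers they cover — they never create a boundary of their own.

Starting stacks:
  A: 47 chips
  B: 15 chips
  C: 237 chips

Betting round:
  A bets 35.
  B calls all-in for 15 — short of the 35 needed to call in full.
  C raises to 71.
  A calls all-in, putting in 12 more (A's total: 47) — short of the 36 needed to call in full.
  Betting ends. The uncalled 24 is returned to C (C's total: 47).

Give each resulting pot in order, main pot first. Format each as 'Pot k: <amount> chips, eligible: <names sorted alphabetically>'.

Pot 1: 45 chips, eligible: A, B, C
Pot 2: 64 chips, eligible: A, C

Derivation:
Contributions (after 24 returned to C): A=47, B=15, C=47
Pot levels (distinct totals of non-folded players): 15, 47
Layer 1-15: 15 each from A, B, C = 15*3 = 45 chips; eligible A, B, C
Layer 16-47: 32 each from A, C = 32*2 = 64 chips; eligible A, C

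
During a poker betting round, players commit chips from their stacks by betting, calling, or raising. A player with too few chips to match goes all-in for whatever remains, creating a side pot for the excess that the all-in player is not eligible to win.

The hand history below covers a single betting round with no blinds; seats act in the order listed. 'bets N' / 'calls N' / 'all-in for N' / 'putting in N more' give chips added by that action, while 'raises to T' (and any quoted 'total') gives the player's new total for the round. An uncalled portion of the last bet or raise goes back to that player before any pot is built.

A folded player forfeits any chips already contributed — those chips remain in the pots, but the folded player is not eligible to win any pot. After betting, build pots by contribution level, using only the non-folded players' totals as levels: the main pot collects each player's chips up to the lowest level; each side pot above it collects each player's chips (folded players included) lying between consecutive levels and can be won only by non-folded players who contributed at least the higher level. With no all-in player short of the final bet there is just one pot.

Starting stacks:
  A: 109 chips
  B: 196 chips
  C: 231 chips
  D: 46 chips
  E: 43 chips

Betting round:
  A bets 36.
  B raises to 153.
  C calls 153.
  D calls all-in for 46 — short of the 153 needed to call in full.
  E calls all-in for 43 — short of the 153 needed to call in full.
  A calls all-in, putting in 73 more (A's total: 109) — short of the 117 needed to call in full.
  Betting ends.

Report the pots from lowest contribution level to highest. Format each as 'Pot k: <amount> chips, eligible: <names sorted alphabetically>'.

Pot 1: 215 chips, eligible: A, B, C, D, E
Pot 2: 12 chips, eligible: A, B, C, D
Pot 3: 189 chips, eligible: A, B, C
Pot 4: 88 chips, eligible: B, C

Derivation:
Contributions: A=109, B=153, C=153, D=46, E=43
Pot levels (distinct totals of non-folded players): 43, 46, 109, 153
Layer 1-43: 43 each from A, B, C, D, E = 43*5 = 215 chips; eligible A, B, C, D, E
Layer 44-46: 3 each from A, B, C, D = 3*4 = 12 chips; eligible A, B, C, D
Layer 47-109: 63 each from A, B, C = 63*3 = 189 chips; eligible A, B, C
Layer 110-153: 44 each from B, C = 44*2 = 88 chips; eligible B, C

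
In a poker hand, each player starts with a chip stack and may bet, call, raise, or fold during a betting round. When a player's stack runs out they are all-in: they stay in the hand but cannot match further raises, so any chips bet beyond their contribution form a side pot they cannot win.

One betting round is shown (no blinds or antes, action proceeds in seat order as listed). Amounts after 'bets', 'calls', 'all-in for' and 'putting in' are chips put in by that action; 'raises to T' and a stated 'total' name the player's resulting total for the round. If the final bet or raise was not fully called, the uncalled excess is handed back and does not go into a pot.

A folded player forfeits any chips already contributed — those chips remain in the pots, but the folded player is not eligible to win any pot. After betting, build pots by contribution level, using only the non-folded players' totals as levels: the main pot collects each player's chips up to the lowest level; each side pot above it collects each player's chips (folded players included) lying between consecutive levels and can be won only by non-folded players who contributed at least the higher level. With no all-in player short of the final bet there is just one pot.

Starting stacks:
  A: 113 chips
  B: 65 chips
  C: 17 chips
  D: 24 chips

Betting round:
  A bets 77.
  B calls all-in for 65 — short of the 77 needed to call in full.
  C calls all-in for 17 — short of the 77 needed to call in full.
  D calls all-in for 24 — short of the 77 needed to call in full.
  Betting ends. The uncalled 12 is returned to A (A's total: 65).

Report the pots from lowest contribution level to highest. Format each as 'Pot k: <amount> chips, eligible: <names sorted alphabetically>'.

Pot 1: 68 chips, eligible: A, B, C, D
Pot 2: 21 chips, eligible: A, B, D
Pot 3: 82 chips, eligible: A, B

Derivation:
Contributions (after 12 returned to A): A=65, B=65, C=17, D=24
Pot levels (distinct totals of non-folded players): 17, 24, 65
Layer 1-17: 17 each from A, B, C, D = 17*4 = 68 chips; eligible A, B, C, D
Layer 18-24: 7 each from A, B, D = 7*3 = 21 chips; eligible A, B, D
Layer 25-65: 41 each from A, B = 41*2 = 82 chips; eligible A, B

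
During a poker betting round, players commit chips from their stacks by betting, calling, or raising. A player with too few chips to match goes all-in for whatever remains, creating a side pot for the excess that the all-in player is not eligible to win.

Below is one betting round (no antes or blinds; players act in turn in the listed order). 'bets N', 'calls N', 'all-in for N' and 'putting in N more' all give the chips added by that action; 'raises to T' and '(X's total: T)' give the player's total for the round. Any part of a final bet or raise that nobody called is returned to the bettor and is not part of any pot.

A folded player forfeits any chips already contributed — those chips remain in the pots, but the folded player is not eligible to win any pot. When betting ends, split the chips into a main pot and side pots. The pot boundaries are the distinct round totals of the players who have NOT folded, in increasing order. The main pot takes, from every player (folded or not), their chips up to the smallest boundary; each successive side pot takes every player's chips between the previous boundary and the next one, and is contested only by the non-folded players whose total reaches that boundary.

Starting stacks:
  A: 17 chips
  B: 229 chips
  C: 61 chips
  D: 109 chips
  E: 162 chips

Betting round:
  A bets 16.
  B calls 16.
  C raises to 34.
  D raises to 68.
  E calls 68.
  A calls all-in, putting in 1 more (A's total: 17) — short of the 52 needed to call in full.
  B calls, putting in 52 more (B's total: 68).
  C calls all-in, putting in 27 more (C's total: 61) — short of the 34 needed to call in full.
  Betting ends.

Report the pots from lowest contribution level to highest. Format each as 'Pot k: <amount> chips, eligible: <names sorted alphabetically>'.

Pot 1: 85 chips, eligible: A, B, C, D, E
Pot 2: 176 chips, eligible: B, C, D, E
Pot 3: 21 chips, eligible: B, D, E

Derivation:
Contributions: A=17, B=68, C=61, D=68, E=68
Pot levels (distinct totals of non-folded players): 17, 61, 68
Layer 1-17: 17 each from A, B, C, D, E = 17*5 = 85 chips; eligible A, B, C, D, E
Layer 18-61: 44 each from B, C, D, E = 44*4 = 176 chips; eligible B, C, D, E
Layer 62-68: 7 each from B, D, E = 7*3 = 21 chips; eligible B, D, E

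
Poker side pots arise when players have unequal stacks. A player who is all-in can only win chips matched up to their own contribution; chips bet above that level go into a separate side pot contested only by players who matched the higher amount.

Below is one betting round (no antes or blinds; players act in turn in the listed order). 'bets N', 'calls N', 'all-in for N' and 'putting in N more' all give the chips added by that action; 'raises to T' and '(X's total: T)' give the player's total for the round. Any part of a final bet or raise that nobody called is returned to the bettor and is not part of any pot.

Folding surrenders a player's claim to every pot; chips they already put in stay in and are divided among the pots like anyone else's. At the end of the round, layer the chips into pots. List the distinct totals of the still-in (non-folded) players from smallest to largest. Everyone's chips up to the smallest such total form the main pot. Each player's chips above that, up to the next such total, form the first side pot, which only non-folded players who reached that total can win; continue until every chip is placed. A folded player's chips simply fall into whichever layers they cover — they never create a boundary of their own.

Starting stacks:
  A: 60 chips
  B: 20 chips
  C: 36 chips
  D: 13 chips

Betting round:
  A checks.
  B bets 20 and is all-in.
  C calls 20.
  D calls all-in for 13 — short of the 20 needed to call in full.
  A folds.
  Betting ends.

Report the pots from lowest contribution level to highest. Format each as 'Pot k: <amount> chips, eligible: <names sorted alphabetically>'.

Pot 1: 39 chips, eligible: B, C, D
Pot 2: 14 chips, eligible: B, C

Derivation:
Contributions: B=20, C=20, D=13
Folded: A
Pot levels (distinct totals of non-folded players): 13, 20
Layer 1-13: 13 each from B, C, D = 13*3 = 39 chips; eligible B, C, D
Layer 14-20: 7 each from B, C = 7*2 = 14 chips; eligible B, C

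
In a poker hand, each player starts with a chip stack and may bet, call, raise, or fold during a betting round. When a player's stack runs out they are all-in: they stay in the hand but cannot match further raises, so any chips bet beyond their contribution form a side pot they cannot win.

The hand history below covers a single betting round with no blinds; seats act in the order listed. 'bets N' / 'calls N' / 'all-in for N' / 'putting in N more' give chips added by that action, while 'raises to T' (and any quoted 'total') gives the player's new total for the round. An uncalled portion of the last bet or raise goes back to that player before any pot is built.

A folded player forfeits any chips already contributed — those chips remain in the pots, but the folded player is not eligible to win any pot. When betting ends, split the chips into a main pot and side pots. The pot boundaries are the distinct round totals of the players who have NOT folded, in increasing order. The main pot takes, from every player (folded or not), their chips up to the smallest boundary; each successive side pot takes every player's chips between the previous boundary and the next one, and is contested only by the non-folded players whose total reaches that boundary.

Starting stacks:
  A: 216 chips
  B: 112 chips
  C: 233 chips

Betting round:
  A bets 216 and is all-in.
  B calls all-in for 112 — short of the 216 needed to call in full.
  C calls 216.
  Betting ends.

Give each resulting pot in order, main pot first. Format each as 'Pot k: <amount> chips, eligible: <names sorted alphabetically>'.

Contributions: A=216, B=112, C=216
Pot levels (distinct totals of non-folded players): 112, 216
Layer 1-112: 112 each from A, B, C = 112*3 = 336 chips; eligible A, B, C
Layer 113-216: 104 each from A, C = 104*2 = 208 chips; eligible A, C

Pot 1: 336 chips, eligible: A, B, C
Pot 2: 208 chips, eligible: A, C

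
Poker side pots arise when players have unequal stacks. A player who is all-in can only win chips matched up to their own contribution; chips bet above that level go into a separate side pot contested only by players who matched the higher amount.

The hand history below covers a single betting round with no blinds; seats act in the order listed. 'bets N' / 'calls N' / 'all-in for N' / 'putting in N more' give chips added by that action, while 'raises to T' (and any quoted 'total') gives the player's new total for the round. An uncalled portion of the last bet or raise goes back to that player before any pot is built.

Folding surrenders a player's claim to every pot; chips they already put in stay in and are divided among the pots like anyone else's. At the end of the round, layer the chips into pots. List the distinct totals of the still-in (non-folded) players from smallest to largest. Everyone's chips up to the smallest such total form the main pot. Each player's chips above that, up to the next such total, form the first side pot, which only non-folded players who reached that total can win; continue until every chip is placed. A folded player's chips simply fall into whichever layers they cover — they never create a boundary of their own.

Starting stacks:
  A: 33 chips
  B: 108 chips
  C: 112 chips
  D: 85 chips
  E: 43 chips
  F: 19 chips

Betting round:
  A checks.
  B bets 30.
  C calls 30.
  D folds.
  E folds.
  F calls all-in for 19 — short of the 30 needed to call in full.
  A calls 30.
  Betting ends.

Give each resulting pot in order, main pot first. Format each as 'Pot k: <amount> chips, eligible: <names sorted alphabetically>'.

Contributions: A=30, B=30, C=30, F=19
Folded: D, E
Pot levels (distinct totals of non-folded players): 19, 30
Layer 1-19: 19 each from A, B, C, F = 19*4 = 76 chips; eligible A, B, C, F
Layer 20-30: 11 each from A, B, C = 11*3 = 33 chips; eligible A, B, C

Pot 1: 76 chips, eligible: A, B, C, F
Pot 2: 33 chips, eligible: A, B, C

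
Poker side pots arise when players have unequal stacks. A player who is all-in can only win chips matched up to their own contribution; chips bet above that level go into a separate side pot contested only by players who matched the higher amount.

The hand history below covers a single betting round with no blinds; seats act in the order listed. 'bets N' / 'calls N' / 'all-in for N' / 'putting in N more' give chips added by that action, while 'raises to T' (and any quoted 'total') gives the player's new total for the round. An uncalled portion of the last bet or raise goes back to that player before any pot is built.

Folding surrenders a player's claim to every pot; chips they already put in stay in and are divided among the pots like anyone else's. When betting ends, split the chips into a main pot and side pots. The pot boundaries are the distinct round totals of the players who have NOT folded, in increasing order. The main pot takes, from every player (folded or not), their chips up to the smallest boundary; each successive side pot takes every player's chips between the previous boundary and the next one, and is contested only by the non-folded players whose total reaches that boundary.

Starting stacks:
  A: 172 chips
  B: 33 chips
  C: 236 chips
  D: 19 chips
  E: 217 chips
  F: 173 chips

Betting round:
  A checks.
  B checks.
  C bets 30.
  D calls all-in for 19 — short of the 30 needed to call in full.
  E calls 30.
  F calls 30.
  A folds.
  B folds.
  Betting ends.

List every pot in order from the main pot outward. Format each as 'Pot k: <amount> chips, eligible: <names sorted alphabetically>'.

Contributions: C=30, D=19, E=30, F=30
Folded: A, B
Pot levels (distinct totals of non-folded players): 19, 30
Layer 1-19: 19 each from C, D, E, F = 19*4 = 76 chips; eligible C, D, E, F
Layer 20-30: 11 each from C, E, F = 11*3 = 33 chips; eligible C, E, F

Pot 1: 76 chips, eligible: C, D, E, F
Pot 2: 33 chips, eligible: C, E, F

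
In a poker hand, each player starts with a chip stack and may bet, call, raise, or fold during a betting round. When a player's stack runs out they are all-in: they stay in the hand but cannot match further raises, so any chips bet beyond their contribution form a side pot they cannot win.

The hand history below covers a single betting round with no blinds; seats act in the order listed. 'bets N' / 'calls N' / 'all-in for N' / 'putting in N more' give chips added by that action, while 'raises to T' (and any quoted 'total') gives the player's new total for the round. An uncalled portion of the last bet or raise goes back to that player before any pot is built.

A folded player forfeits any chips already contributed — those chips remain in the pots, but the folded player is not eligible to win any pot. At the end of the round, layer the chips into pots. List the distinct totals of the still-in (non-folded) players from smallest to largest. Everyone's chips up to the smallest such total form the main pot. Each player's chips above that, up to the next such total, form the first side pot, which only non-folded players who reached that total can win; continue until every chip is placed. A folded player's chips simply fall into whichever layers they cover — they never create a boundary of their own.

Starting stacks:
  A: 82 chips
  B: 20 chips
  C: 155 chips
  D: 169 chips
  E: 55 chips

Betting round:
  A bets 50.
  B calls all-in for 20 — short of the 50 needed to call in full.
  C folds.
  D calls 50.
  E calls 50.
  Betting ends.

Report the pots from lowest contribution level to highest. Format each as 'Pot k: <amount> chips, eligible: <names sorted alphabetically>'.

Pot 1: 80 chips, eligible: A, B, D, E
Pot 2: 90 chips, eligible: A, D, E

Derivation:
Contributions: A=50, B=20, D=50, E=50
Folded: C
Pot levels (distinct totals of non-folded players): 20, 50
Layer 1-20: 20 each from A, B, D, E = 20*4 = 80 chips; eligible A, B, D, E
Layer 21-50: 30 each from A, D, E = 30*3 = 90 chips; eligible A, D, E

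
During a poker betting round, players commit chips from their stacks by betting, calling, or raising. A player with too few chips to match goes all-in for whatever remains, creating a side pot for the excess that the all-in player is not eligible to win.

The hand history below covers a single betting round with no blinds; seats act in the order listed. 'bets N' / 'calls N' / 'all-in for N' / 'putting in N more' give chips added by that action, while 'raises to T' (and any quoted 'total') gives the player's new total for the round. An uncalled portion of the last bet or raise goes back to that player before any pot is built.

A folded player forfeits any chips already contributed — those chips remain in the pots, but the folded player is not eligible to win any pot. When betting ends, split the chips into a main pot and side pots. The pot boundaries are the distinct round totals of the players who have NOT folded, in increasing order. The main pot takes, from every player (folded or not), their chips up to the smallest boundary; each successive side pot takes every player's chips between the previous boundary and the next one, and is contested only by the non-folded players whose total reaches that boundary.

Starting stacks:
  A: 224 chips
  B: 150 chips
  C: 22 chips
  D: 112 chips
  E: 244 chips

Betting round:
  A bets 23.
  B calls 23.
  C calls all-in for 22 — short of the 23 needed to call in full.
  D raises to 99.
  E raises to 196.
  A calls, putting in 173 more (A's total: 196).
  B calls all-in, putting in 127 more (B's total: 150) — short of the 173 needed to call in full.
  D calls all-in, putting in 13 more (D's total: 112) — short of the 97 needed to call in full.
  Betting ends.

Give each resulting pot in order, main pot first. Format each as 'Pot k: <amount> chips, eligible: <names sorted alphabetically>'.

Contributions: A=196, B=150, C=22, D=112, E=196
Pot levels (distinct totals of non-folded players): 22, 112, 150, 196
Layer 1-22: 22 each from A, B, C, D, E = 22*5 = 110 chips; eligible A, B, C, D, E
Layer 23-112: 90 each from A, B, D, E = 90*4 = 360 chips; eligible A, B, D, E
Layer 113-150: 38 each from A, B, E = 38*3 = 114 chips; eligible A, B, E
Layer 151-196: 46 each from A, E = 46*2 = 92 chips; eligible A, E

Pot 1: 110 chips, eligible: A, B, C, D, E
Pot 2: 360 chips, eligible: A, B, D, E
Pot 3: 114 chips, eligible: A, B, E
Pot 4: 92 chips, eligible: A, E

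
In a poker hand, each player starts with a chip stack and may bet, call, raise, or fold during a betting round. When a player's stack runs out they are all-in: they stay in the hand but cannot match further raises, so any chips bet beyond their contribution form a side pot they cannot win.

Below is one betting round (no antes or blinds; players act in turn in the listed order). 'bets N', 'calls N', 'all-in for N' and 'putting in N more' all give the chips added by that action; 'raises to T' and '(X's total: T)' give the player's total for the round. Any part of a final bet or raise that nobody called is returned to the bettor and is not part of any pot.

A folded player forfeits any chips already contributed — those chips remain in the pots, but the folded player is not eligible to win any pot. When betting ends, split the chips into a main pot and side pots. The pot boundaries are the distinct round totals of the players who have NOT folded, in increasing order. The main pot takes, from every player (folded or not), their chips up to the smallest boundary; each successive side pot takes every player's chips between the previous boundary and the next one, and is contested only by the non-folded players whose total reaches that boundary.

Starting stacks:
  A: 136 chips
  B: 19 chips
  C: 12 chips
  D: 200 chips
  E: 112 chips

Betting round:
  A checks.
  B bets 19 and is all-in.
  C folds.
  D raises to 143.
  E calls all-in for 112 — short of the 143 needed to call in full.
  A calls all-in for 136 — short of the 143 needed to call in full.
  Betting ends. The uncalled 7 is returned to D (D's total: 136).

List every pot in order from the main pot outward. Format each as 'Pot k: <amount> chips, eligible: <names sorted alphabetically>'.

Contributions (after 7 returned to D): A=136, B=19, D=136, E=112
Folded: C
Pot levels (distinct totals of non-folded players): 19, 112, 136
Layer 1-19: 19 each from A, B, D, E = 19*4 = 76 chips; eligible A, B, D, E
Layer 20-112: 93 each from A, D, E = 93*3 = 279 chips; eligible A, D, E
Layer 113-136: 24 each from A, D = 24*2 = 48 chips; eligible A, D

Pot 1: 76 chips, eligible: A, B, D, E
Pot 2: 279 chips, eligible: A, D, E
Pot 3: 48 chips, eligible: A, D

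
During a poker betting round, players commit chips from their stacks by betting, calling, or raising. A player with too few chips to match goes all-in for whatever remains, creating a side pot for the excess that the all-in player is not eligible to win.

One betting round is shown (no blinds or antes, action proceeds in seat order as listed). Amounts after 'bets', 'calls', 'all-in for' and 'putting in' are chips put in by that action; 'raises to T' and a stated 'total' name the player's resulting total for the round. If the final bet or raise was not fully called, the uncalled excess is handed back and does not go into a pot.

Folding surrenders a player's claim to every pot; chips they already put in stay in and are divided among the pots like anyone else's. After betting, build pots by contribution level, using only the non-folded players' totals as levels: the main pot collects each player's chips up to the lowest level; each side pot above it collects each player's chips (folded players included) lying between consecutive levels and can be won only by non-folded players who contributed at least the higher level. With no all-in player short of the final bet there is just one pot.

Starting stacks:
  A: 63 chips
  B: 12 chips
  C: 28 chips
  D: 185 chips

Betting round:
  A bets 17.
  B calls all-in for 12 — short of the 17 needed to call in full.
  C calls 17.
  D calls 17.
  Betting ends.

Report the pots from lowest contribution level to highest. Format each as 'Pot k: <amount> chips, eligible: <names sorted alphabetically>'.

Contributions: A=17, B=12, C=17, D=17
Pot levels (distinct totals of non-folded players): 12, 17
Layer 1-12: 12 each from A, B, C, D = 12*4 = 48 chips; eligible A, B, C, D
Layer 13-17: 5 each from A, C, D = 5*3 = 15 chips; eligible A, C, D

Pot 1: 48 chips, eligible: A, B, C, D
Pot 2: 15 chips, eligible: A, C, D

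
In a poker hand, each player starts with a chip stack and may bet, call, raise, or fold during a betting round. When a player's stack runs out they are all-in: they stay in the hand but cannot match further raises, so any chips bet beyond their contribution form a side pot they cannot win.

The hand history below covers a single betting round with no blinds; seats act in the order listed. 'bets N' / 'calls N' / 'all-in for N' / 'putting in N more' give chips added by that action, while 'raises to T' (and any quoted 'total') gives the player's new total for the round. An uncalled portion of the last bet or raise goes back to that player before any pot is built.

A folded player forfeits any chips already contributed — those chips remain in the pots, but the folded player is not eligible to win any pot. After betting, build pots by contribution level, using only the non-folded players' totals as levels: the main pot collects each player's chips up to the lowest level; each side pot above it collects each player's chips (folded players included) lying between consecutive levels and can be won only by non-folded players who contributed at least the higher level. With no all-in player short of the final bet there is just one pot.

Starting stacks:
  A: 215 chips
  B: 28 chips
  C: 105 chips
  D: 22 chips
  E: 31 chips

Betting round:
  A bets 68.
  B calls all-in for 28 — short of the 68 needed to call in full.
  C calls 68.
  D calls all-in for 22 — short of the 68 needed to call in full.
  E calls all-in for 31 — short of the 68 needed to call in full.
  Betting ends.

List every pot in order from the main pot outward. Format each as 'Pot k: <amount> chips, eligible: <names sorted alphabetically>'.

Contributions: A=68, B=28, C=68, D=22, E=31
Pot levels (distinct totals of non-folded players): 22, 28, 31, 68
Layer 1-22: 22 each from A, B, C, D, E = 22*5 = 110 chips; eligible A, B, C, D, E
Layer 23-28: 6 each from A, B, C, E = 6*4 = 24 chips; eligible A, B, C, E
Layer 29-31: 3 each from A, C, E = 3*3 = 9 chips; eligible A, C, E
Layer 32-68: 37 each from A, C = 37*2 = 74 chips; eligible A, C

Pot 1: 110 chips, eligible: A, B, C, D, E
Pot 2: 24 chips, eligible: A, B, C, E
Pot 3: 9 chips, eligible: A, C, E
Pot 4: 74 chips, eligible: A, C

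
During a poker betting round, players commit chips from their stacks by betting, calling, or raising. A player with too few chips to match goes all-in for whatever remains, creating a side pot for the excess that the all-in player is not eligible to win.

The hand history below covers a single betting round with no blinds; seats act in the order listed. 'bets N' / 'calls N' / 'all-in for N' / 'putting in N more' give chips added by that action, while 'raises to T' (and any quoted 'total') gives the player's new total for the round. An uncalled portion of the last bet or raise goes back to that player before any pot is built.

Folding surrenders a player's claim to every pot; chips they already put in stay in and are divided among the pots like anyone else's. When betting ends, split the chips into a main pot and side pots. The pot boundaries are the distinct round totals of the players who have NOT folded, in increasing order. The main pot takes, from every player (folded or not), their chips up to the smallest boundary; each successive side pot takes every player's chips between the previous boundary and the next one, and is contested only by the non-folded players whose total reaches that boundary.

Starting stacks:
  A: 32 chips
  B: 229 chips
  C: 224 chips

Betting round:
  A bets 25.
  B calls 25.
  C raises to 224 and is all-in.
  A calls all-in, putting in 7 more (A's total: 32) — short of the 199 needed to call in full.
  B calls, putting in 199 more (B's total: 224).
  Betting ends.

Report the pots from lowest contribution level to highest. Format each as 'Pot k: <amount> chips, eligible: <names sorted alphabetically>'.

Contributions: A=32, B=224, C=224
Pot levels (distinct totals of non-folded players): 32, 224
Layer 1-32: 32 each from A, B, C = 32*3 = 96 chips; eligible A, B, C
Layer 33-224: 192 each from B, C = 192*2 = 384 chips; eligible B, C

Pot 1: 96 chips, eligible: A, B, C
Pot 2: 384 chips, eligible: B, C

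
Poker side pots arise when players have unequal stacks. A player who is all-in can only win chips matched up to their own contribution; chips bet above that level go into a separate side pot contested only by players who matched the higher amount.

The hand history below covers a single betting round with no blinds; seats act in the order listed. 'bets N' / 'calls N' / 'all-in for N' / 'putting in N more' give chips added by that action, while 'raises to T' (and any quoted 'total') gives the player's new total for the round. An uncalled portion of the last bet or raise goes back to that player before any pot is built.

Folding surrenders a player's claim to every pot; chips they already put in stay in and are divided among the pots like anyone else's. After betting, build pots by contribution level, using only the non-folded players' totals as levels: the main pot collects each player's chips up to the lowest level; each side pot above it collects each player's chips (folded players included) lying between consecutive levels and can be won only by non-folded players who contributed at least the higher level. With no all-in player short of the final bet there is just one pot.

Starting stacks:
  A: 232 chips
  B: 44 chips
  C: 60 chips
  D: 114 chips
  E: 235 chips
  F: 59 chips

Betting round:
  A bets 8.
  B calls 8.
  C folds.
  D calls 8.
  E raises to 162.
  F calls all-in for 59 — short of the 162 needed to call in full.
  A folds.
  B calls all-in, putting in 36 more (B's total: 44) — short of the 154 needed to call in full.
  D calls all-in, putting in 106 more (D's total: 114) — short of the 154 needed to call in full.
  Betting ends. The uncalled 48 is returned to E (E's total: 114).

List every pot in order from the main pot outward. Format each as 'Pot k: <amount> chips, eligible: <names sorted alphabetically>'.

Contributions (after 48 returned to E): A=8, B=44, D=114, E=114, F=59
Folded: A, C
Pot levels (distinct totals of non-folded players): 44, 59, 114
Layer 1-44: A 8 + B 44 + D 44 + E 44 + F 44 = 184 chips; eligible B, D, E, F
Layer 45-59: 15 each from D, E, F = 15*3 = 45 chips; eligible D, E, F
Layer 60-114: 55 each from D, E = 55*2 = 110 chips; eligible D, E

Pot 1: 184 chips, eligible: B, D, E, F
Pot 2: 45 chips, eligible: D, E, F
Pot 3: 110 chips, eligible: D, E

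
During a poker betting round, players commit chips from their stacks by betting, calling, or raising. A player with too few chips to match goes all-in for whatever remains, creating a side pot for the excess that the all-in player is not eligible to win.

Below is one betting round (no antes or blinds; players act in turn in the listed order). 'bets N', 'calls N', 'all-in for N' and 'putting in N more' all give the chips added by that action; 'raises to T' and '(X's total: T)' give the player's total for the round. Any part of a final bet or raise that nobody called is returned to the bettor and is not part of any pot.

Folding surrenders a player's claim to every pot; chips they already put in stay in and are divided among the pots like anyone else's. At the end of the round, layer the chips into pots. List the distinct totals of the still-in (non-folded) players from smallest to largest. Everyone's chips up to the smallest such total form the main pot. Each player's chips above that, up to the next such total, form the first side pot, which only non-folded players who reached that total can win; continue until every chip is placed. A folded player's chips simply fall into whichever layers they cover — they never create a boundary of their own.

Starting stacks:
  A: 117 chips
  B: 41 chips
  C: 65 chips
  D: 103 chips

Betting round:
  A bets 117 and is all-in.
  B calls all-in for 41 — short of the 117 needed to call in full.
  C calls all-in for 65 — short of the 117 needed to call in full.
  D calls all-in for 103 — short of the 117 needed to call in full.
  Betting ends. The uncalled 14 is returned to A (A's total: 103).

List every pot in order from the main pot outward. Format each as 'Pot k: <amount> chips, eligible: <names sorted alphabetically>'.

Pot 1: 164 chips, eligible: A, B, C, D
Pot 2: 72 chips, eligible: A, C, D
Pot 3: 76 chips, eligible: A, D

Derivation:
Contributions (after 14 returned to A): A=103, B=41, C=65, D=103
Pot levels (distinct totals of non-folded players): 41, 65, 103
Layer 1-41: 41 each from A, B, C, D = 41*4 = 164 chips; eligible A, B, C, D
Layer 42-65: 24 each from A, C, D = 24*3 = 72 chips; eligible A, C, D
Layer 66-103: 38 each from A, D = 38*2 = 76 chips; eligible A, D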